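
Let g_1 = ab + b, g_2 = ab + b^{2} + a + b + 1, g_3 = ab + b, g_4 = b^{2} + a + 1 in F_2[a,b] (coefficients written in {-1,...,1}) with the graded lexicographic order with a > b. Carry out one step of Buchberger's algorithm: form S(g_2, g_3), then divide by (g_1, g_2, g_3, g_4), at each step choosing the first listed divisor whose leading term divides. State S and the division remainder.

lcm(LM(g_2), LM(g_3)) = ab.
S = (lcm/LT(g_2))·g_2 − (lcm/LT(g_3))·g_3 = b^{2} + a + 1.
Reduce S modulo (g_1, g_2, g_3, g_4) in that order:
  leading term b^{2}: subtract (1)·g_4 from b^{2} + a + 1 → 0
The remainder is 0, so this S-polynomial contributes no new basis element.

S(g_2, g_3) = b^{2} + a + 1; remainder on division = 0.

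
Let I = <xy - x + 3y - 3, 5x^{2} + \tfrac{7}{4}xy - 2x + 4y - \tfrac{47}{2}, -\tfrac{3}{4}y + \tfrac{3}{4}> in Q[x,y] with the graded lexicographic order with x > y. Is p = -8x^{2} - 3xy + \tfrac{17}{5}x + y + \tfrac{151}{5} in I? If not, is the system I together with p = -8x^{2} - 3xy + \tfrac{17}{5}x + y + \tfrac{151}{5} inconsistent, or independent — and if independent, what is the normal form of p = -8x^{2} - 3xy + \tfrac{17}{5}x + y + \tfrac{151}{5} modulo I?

-8x^{2} - 3xy + \tfrac{17}{5}x + y + \tfrac{151}{5} lies in I (it reduces to 0).

First compute the reduced Gröbner basis of I by Buchberger's algorithm.
f_1 = xy - x + 3y - 3, LT = xy.
f_2 = 5x^{2} + \tfrac{7}{4}xy - 2x + 4y - \tfrac{47}{2}, LT = x^{2}.
f_3 = -\tfrac{3}{4}y + \tfrac{3}{4}, LT = y.

The S-polynomials (S(f_1,f_2), S(f_1,f_3), S(f_2,f_3)) all reduce to 0 modulo the current basis, so we have a Gröbner basis.
Inter-reduce: drop elements whose leading term is divisible by another's, tail-reduce, and make monic.
Reduced Gröbner basis: {x^{2} - \tfrac{1}{20}x - \tfrac{39}{10}, y - 1}.
Label its elements g_1 = x^{2} - \tfrac{1}{20}x - \tfrac{39}{10}, g_2 = y - 1.

Reduce p = -8x^{2} - 3xy + \tfrac{17}{5}x + y + \tfrac{151}{5} modulo G:
  leading term x^{2}: subtract (-8)·g_1 from -8x^{2} - 3xy + \tfrac{17}{5}x + y + \tfrac{151}{5} → -3xy + 3x + y - 1
  leading term xy: subtract (-3x)·g_2 from -3xy + 3x + y - 1 → y - 1
  leading term y: subtract (1)·g_2 from y - 1 → 0
  normal form = 0.
Since the normal form is 0, p ∈ I.

The remainder on division by a Gröbner basis is unique — it is the normal form.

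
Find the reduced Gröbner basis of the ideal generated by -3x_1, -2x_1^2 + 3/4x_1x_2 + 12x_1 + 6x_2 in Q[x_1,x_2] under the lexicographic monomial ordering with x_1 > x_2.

G = {x_1, x_2}

This is the nonlinear analogue of row-reducing a linear system.

f_1 = -3x_1, LT = x_1.
f_2 = -2x_1^2 + 3/4x_1x_2 + 12x_1 + 6x_2, LT = x_1^2.

S(f_1,f_2): lcm = x_1^2. S = 3/8x_1x_2 + 6x_1 + 3x_2.
  leading term x_1x_2: subtract (-1/8x_2)·f_1 from 3/8x_1x_2 + 6x_1 + 3x_2 → 6x_1 + 3x_2
  leading term x_1: subtract (-2)·f_1 from 6x_1 + 3x_2 → 3x_2
  leading term x_2: no divisor's leading term divides it; move 3x_2 to the remainder.
  remainder 3x_2 ≠ 0; add g_3 = 3x_2 to the basis.

S(f_1,g_3): leading monomials are coprime, so the S-polynomial reduces to 0 (Buchberger's first criterion).
S(f_2,g_3): leading monomials are coprime, so the S-polynomial reduces to 0 (Buchberger's first criterion).
Every S-polynomial of the final basis reduces to 0, so we have a Gröbner basis.
Inter-reduce: drop elements whose leading term is divisible by another's, tail-reduce, and make monic.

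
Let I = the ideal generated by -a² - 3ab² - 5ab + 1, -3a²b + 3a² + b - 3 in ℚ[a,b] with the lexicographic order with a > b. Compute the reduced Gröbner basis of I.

This is the nonlinear analogue of row-reducing a linear system.

f_1 = -a² - 3ab² - 5ab + 1, LT = a².
f_2 = -3a²b + 3a² + b - 3, LT = a²b.

S(f_1,f_2): lcm = a²b. S = a² + 3ab³ + 5ab² - ⅔b - 1.
  reduce S modulo (f_1, f_2):
  remainder 3ab³ + 2ab² - 5ab - ⅔b ≠ 0; add g_3 = 3ab³ + 2ab² - 5ab - ⅔b to the basis.

S(f_1,g_3): lcm = a²b³. S = -⅔a²b² + 5/3a²b + 3ab⁵ + 5ab⁴ + 2/9ab - b³.
  reduce S modulo (f_1, f_2, g_3):
  remainder 2/9ab - ⅓b³ + 4/9b² + 5/3b ≠ 0; add g_4 = 2/9ab - ⅓b³ + 4/9b² + 5/3b to the basis.

S(g_3,g_4): lcm = ab³. S = ⅔ab² - 5/3ab + 3/2b⁵ - 2b⁴ - 15/2b³ - 2/9b.
  reduce S modulo (f_1, f_2, g_3, g_4):
  remainder 3/2b⁵ - b⁴ - 34/3b³ - 5/3b² + 221/18b ≠ 0; add g_5 = 3/2b⁵ - b⁴ - 34/3b³ - 5/3b² + 221/18b to the basis.

The other S-polynomials (S(f_2,g_3), S(f_1,g_4), S(f_2,g_4), S(f_1,g_5), S(f_2,g_5), S(g_3,g_5), S(g_4,g_5)) all reduce to 0 modulo the current basis, so we have a Gröbner basis.
Inter-reduce: drop elements whose leading term is divisible by another's, tail-reduce, and make monic.

G = {a² + 9/2b⁴ + 3/2b³ - 65/2b² - 75/2b - 1, ab - 3/2b³ + 2b² + 15/2b, b⁵ - ⅔b⁴ - 68/9b³ - 10/9b² + 221/27b}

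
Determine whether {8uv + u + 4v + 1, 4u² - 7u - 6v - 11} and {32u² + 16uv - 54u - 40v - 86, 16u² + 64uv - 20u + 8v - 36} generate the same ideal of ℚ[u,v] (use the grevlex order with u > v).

Yes, the ideals are equal.

For a fixed monomial order, each ideal has a unique reduced Gröbner basis; comparing bases decides equality.
Buchberger on the first generating set:
f_1 = 8uv + u + 4v + 1, LT = uv.
f_2 = 4u² - 7u - 6v - 11, LT = u².

S(f_1,f_2): lcm = u²v. S = ⅛u² + 9/4uv + 3/2v² + ⅛u + 11/4v.
  reduce S modulo (f_1, f_2):
  remainder 3/2v² + 1/16u + 29/16v + 1/16 ≠ 0; add g_3 = 3/2v² + 1/16u + 29/16v + 1/16 to the basis.

The other S-polynomials (S(f_1,g_3), S(f_2,g_3)) all reduce to 0 modulo the current basis, so we have a Gröbner basis.
Inter-reduce: drop elements whose leading term is divisible by another's, tail-reduce, and make monic.
Reduced Gröbner basis: {u² - 7/4u - 3/2v - 11/4, uv + ⅛u + ½v + ⅛, v² + 1/24u + 29/24v + 1/24}.

Buchberger on the second generating set:
h_1 = 32u² + 16uv - 54u - 40v - 86, LT = u².
h_2 = 16u² + 64uv - 20u + 8v - 36, LT = u².

S(h_1,h_2): lcm = u². S = -7/2uv - 7/16u - 7/4v - 7/16.
  reduce S modulo (h_1, h_2):
  remainder -7/2uv - 7/16u - 7/4v - 7/16 ≠ 0; add k_3 = -7/2uv - 7/16u - 7/4v - 7/16 to the basis.

S(h_1,k_3): lcm = u²v. S = ½uv² - ⅛u² - 35/16uv - 5/4v² - ⅛u - 43/16v.
  reduce S modulo (h_1, h_2, k_3):
  remainder -3/2v² - 1/16u - 29/16v - 1/16 ≠ 0; add k_4 = -3/2v² - 1/16u - 29/16v - 1/16 to the basis.

The other S-polynomials (S(h_2,k_3), S(h_1,k_4), S(h_2,k_4), S(k_3,k_4)) all reduce to 0 modulo the current basis, so we have a Gröbner basis.
Inter-reduce: drop elements whose leading term is divisible by another's, tail-reduce, and make monic.
Reduced Gröbner basis: {u² - 7/4u - 3/2v - 11/4, uv + ⅛u + ½v + ⅛, v² + 1/24u + 29/24v + 1/24}.

These coincide, so the ideals are equal.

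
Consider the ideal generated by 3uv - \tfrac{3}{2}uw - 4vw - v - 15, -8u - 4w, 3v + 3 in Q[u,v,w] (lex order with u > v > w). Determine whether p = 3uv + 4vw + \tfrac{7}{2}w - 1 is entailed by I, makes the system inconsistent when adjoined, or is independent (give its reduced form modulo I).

Adjoining 3uv + 4vw + \tfrac{7}{2}w - 1 makes the ideal the whole ring: the system is inconsistent.

First compute the reduced Gröbner basis of I by Buchberger's algorithm.
f_1 = 3uv - \tfrac{3}{2}uw - 4vw - v - 15, LT = uv.
f_2 = -8u - 4w, LT = u.
f_3 = 3v + 3, LT = v.

S(f_1,f_2): lcm = uv. S = -\tfrac{1}{2}uw - \tfrac{11}{6}vw - \tfrac{1}{3}v - 5.
  leading term uw: subtract (\tfrac{1}{16}w)·f_2 from -\tfrac{1}{2}uw - \tfrac{11}{6}vw - \tfrac{1}{3}v - 5 → -\tfrac{11}{6}vw - \tfrac{1}{3}v + \tfrac{1}{4}w^{2} - 5
  leading term vw: subtract (-\tfrac{11}{18}w)·f_3 from -\tfrac{11}{6}vw - \tfrac{1}{3}v + \tfrac{1}{4}w^{2} - 5 → -\tfrac{1}{3}v + \tfrac{1}{4}w^{2} + \tfrac{11}{6}w - 5
  leading term v: subtract (-\tfrac{1}{9})·f_3 from -\tfrac{1}{3}v + \tfrac{1}{4}w^{2} + \tfrac{11}{6}w - 5 → \tfrac{1}{4}w^{2} + \tfrac{11}{6}w - \tfrac{14}{3}
  leading term w^{2}: no divisor's leading term divides it; move \tfrac{1}{4}w^{2} to the remainder.
  leading term w: no divisor's leading term divides it; move \tfrac{11}{6}w to the remainder.
  leading term 1: no divisor's leading term divides it; move -\tfrac{14}{3} to the remainder.
  remainder \tfrac{1}{4}w^{2} + \tfrac{11}{6}w - \tfrac{14}{3} ≠ 0; add h_4 = \tfrac{1}{4}w^{2} + \tfrac{11}{6}w - \tfrac{14}{3} to the basis.

The other S-polynomials (S(f_1,f_3), S(f_2,f_3), S(f_1,h_4), S(f_2,h_4), S(f_3,h_4)) all reduce to 0 modulo the current basis, so we have a Gröbner basis.
Inter-reduce: drop elements whose leading term is divisible by another's, tail-reduce, and make monic.
Reduced Gröbner basis: {u + \tfrac{1}{2}w, v + 1, w^{2} + \tfrac{22}{3}w - \tfrac{56}{3}}.
Label its elements g_1 = u + \tfrac{1}{2}w, g_2 = v + 1, g_3 = w^{2} + \tfrac{22}{3}w - \tfrac{56}{3}.

Reduce p = 3uv + 4vw + \tfrac{7}{2}w - 1 modulo G:
  leading term uv: subtract (3v)·g_1 from 3uv + 4vw + \tfrac{7}{2}w - 1 → \tfrac{5}{2}vw + \tfrac{7}{2}w - 1
  leading term vw: subtract (\tfrac{5}{2}w)·g_2 from \tfrac{5}{2}vw + \tfrac{7}{2}w - 1 → w - 1
  leading term w: no divisor's leading term divides it; move w to the remainder.
  leading term 1: no divisor's leading term divides it; move -1 to the remainder.
  normal form = w - 1.
The normal form is nonzero, so p ∉ I. Since p minus its normal form lies in I, I + (p) = I + (r) where r = w - 1; decide whether this ideal is the whole ring.
Run Buchberger on G together with r (pairs among the g_i already reduce to 0 since G is a Gröbner basis):
g_1 = u + \tfrac{1}{2}w, LT = u.
g_2 = v + 1, LT = v.
g_3 = w^{2} + \tfrac{22}{3}w - \tfrac{56}{3}, LT = w^{2}.
r = w - 1, LT = w.

S(g_3,r): lcm = w^{2}. S = \tfrac{25}{3}w - \tfrac{56}{3}.
  leading term w: subtract (\tfrac{25}{3})·r from \tfrac{25}{3}w - \tfrac{56}{3} → -\tfrac{31}{3}
  leading term 1: no divisor's leading term divides it; move -\tfrac{31}{3} to the remainder.
  remainder -\tfrac{31}{3} ≠ 0; add m_5 = -\tfrac{31}{3} to the basis.

The other S-polynomials (S(g_1,g_2), S(g_1,g_3), S(g_1,r), S(g_2,g_3), S(g_2,r), S(g_1,m_5), S(g_2,m_5), S(g_3,m_5), S(r,m_5)) all reduce to 0 modulo the current basis, so we have a Gröbner basis.
Inter-reduce: drop elements whose leading term is divisible by another's, tail-reduce, and make monic.
Reduced Gröbner basis: {1}.
The reduced Gröbner basis of I + (p) is {1}: the ideal is the whole ring, so the enlarged system has no common solution — adjoining p is inconsistent.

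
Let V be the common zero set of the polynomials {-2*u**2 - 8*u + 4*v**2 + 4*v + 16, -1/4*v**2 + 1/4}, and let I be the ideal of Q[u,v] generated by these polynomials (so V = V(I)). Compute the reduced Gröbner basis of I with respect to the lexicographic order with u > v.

G = {u**2 + 4*u - 2*v - 10, v**2 - 1}

f_1 = -2*u**2 - 8*u + 4*v**2 + 4*v + 16, LT = u**2.
f_2 = -1/4*v**2 + 1/4, LT = v**2.

The S-polynomials (S(f_1,f_2)) all reduce to 0 modulo the current basis, so we have a Gröbner basis.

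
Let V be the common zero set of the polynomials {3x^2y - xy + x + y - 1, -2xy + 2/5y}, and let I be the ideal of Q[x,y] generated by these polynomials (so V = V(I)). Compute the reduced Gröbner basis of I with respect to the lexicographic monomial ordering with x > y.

G = {x + 23/25y - 1, y^2 - 20/23y}

f_1 = 3x^2y - xy + x + y - 1, LT = x^2y.
f_2 = -2xy + 2/5y, LT = xy.

S(f_1,f_2): lcm = x^2y. S = -2/15xy + 1/3x + 1/3y - 1/3.
  leading term xy: subtract (1/15)·f_2 from -2/15xy + 1/3x + 1/3y - 1/3 → 1/3x + 23/75y - 1/3
  leading term x: no divisor's leading term divides it; move 1/3x to the remainder.
  leading term y: no divisor's leading term divides it; move 23/75y to the remainder.
  leading term 1: no divisor's leading term divides it; move -1/3 to the remainder.
  remainder 1/3x + 23/75y - 1/3 ≠ 0; add g_3 = 1/3x + 23/75y - 1/3 to the basis.

S(f_1,g_3): lcm = x^2y. S = -23/25xy^2 + 2/3xy + 1/3x + 1/3y - 1/3.
  leading term xy^2: subtract (23/50y)·f_2 from -23/25xy^2 + 2/3xy + 1/3x + 1/3y - 1/3 → 2/3xy + 1/3x - 23/125y^2 + 1/3y - 1/3
  leading term xy: subtract (-1/3)·f_2 from 2/3xy + 1/3x - 23/125y^2 + 1/3y - 1/3 → 1/3x - 23/125y^2 + 7/15y - 1/3
  leading term x: subtract (1)·g_3 from 1/3x - 23/125y^2 + 7/15y - 1/3 → -23/125y^2 + 4/25y
  leading term y^2: no divisor's leading term divides it; move -23/125y^2 to the remainder.
  leading term y: no divisor's leading term divides it; move 4/25y to the remainder.
  remainder -23/125y^2 + 4/25y ≠ 0; add g_4 = -23/125y^2 + 4/25y to the basis.

S(f_2,g_3): lcm = xy. S = -23/25y^2 + 4/5y.
  leading term y^2: subtract (5)·g_4 from -23/25y^2 + 4/5y → 0
  remainder 0.

S(f_1,g_4): lcm = x^2y^2. S = 20/23x^2y - 1/3xy^2 + 1/3xy + 1/3y^2 - 1/3y.
  leading term x^2y: subtract (20/69)·f_1 from 20/23x^2y - 1/3xy^2 + 1/3xy + 1/3y^2 - 1/3y → -1/3xy^2 + 43/69xy - 20/69x + 1/3y^2 - 43/69y + 20/69
  leading term xy^2: subtract (1/6y)·f_2 from -1/3xy^2 + 43/69xy - 20/69x + 1/3y^2 - 43/69y + 20/69 → 43/69xy - 20/69x + 4/15y^2 - 43/69y + 20/69
  leading term xy: subtract (-43/138)·f_2 from 43/69xy - 20/69x + 4/15y^2 - 43/69y + 20/69 → -20/69x + 4/15y^2 - 172/345y + 20/69
  leading term x: subtract (-20/23)·g_3 from -20/69x + 4/15y^2 - 172/345y + 20/69 → 4/15y^2 - 16/69y
  leading term y^2: subtract (-100/69)·g_4 from 4/15y^2 - 16/69y → 0
  remainder 0.

S(f_2,g_4): lcm = xy^2. S = 20/23xy - 1/5y^2.
  leading term xy: subtract (-10/23)·f_2 from 20/23xy - 1/5y^2 → -1/5y^2 + 4/23y
  leading term y^2: subtract (25/23)·g_4 from -1/5y^2 + 4/23y → 0
  remainder 0.

S(g_3,g_4): leading monomials are coprime, so the S-polynomial reduces to 0 (Buchberger's first criterion).
Every S-polynomial of the final basis reduces to 0, so we have a Gröbner basis.
Inter-reduce: drop elements whose leading term is divisible by another's, tail-reduce, and make monic.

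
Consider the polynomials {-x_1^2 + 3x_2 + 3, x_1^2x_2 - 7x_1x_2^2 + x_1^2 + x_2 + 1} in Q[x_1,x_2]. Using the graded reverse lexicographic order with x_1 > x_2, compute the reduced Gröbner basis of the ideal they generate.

The reduced Gröbner basis is the canonical form of the ideal for this ordering.

f_1 = -x_1^2 + 3x_2 + 3, LT = x_1^2.
f_2 = x_1^2x_2 - 7x_1x_2^2 + x_1^2 + x_2 + 1, LT = x_1^2x_2.

S(f_1,f_2): lcm = x_1^2x_2. S = 7x_1x_2^2 - x_1^2 - 3x_2^2 - 4x_2 - 1.
  leading term x_1x_2^2: no divisor's leading term divides it; move 7x_1x_2^2 to the remainder.
  leading term x_1^2: subtract (1)·f_1 from -x_1^2 - 3x_2^2 - 4x_2 - 1 → -3x_2^2 - 7x_2 - 4
  leading term x_2^2: no divisor's leading term divides it; move -3x_2^2 to the remainder.
  leading term x_2: no divisor's leading term divides it; move -7x_2 to the remainder.
  leading term 1: no divisor's leading term divides it; move -4 to the remainder.
  remainder 7x_1x_2^2 - 3x_2^2 - 7x_2 - 4 ≠ 0; add g_3 = 7x_1x_2^2 - 3x_2^2 - 7x_2 - 4 to the basis.

S(f_1,g_3): lcm = x_1^2x_2^2. S = 3/7x_1x_2^2 - 3x_2^3 + x_1x_2 - 3x_2^2 + 4/7x_1.
  leading term x_1x_2^2: subtract (3/49)·g_3 from 3/7x_1x_2^2 - 3x_2^3 + x_1x_2 - 3x_2^2 + 4/7x_1 → -3x_2^3 + x_1x_2 - 138/49x_2^2 + 4/7x_1 + 3/7x_2 + 12/49
  leading term x_2^3: no divisor's leading term divides it; move -3x_2^3 to the remainder.
  leading term x_1x_2: no divisor's leading term divides it; move x_1x_2 to the remainder.
  leading term x_2^2: no divisor's leading term divides it; move -138/49x_2^2 to the remainder.
  leading term x_1: no divisor's leading term divides it; move 4/7x_1 to the remainder.
  leading term x_2: no divisor's leading term divides it; move 3/7x_2 to the remainder.
  leading term 1: no divisor's leading term divides it; move 12/49 to the remainder.
  remainder -3x_2^3 + x_1x_2 - 138/49x_2^2 + 4/7x_1 + 3/7x_2 + 12/49 ≠ 0; add g_4 = -3x_2^3 + x_1x_2 - 138/49x_2^2 + 4/7x_1 + 3/7x_2 + 12/49 to the basis.

The other S-polynomials (S(f_2,g_3), S(f_1,g_4), S(f_2,g_4), S(g_3,g_4)) all reduce to 0 modulo the current basis, so we have a Gröbner basis.
Inter-reduce: drop elements whose leading term is divisible by another's, tail-reduce, and make monic.

G = {x_1x_2^2 - 3/7x_2^2 - x_2 - 4/7, x_2^3 - 1/3x_1x_2 + 46/49x_2^2 - 4/21x_1 - 1/7x_2 - 4/49, x_1^2 - 3x_2 - 3}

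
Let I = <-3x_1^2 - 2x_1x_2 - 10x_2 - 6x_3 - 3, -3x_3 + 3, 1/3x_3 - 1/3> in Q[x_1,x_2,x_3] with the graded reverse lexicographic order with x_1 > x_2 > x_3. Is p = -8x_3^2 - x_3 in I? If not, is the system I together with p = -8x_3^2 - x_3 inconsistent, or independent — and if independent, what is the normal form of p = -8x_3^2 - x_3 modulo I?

Adjoining -8x_3^2 - x_3 makes the ideal the whole ring: the system is inconsistent.

First compute the reduced Gröbner basis of I by Buchberger's algorithm.
f_1 = -3x_1^2 - 2x_1x_2 - 10x_2 - 6x_3 - 3, LT = x_1^2.
f_2 = -3x_3 + 3, LT = x_3.
f_3 = 1/3x_3 - 1/3, LT = x_3.

The S-polynomials (S(f_1,f_2), S(f_1,f_3), S(f_2,f_3)) all reduce to 0 modulo the current basis, so we have a Gröbner basis.
Inter-reduce: drop elements whose leading term is divisible by another's, tail-reduce, and make monic.
Reduced Gröbner basis: {x_1^2 + 2/3x_1x_2 + 10/3x_2 + 3, x_3 - 1}.
Label its elements g_1 = x_1^2 + 2/3x_1x_2 + 10/3x_2 + 3, g_2 = x_3 - 1.

Reduce p = -8x_3^2 - x_3 modulo G:
  leading term x_3^2: subtract (-8x_3)·g_2 from -8x_3^2 - x_3 → -9x_3
  leading term x_3: subtract (-9)·g_2 from -9x_3 → -9
  leading term 1: no divisor's leading term divides it; move -9 to the remainder.
  normal form = -9.
The normal form is nonzero, so p ∉ I. Since p minus its normal form lies in I, I + (p) = I + (r) where r = -9; decide whether this ideal is the whole ring.
Here r = -9 is a nonzero constant, hence a unit: 1 ∈ I + (p), the Gröbner basis of I + (p) is {1}, and the enlarged system has no common solution — adjoining p is inconsistent.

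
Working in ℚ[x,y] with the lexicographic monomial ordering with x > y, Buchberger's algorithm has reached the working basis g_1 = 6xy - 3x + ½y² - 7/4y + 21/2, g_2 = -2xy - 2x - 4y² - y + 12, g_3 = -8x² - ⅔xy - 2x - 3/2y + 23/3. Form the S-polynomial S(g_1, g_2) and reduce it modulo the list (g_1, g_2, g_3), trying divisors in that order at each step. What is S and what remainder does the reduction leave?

lcm(LM(g_1), LM(g_2)) = xy.
S = (lcm/LT(g_1))·g_1 − (lcm/LT(g_2))·g_2 = -3/2x - 23/12y² - 19/24y + 31/4.
Reduce S modulo (g_1, g_2, g_3) in that order:
  leading term x: no divisor's leading term divides it; move -3/2x to the remainder.
  leading term y²: no divisor's leading term divides it; move -23/12y² to the remainder.
  leading term y: no divisor's leading term divides it; move -19/24y to the remainder.
  leading term 1: no divisor's leading term divides it; move 31/4 to the remainder.
The remainder -3/2x - 23/12y² - 19/24y + 31/4 is nonzero, so it would be added as the next basis element.

S(g_1, g_2) = -3/2x - 23/12y² - 19/24y + 31/4; remainder on division = -3/2x - 23/12y² - 19/24y + 31/4.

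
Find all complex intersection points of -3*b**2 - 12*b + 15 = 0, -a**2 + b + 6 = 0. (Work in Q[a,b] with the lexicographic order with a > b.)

Compute a lex Gröbner basis by Buchberger's algorithm.
f_1 = -3*b**2 - 12*b + 15, LT = b**2.
f_2 = -a**2 + b + 6, LT = a**2.

The S-polynomials (S(f_1,f_2)) all reduce to 0 modulo the current basis, so we have a Gröbner basis.
Inter-reduce: drop elements whose leading term is divisible by another's, tail-reduce, and make monic.
Reduced Gröbner basis: {a**2 - b - 6, b**2 + 4*b - 5}.

From the last basis element, b**2 + 4*b - 5 = 0, so b takes values in {-5, 1}. Each choice, substituted upward through the basis, yields the corresponding point(s) of the solution set.
  b = -5: the earlier basis element becomes a**2 - 1 = 0, giving a = -1, 1 — points (-1, -5), (1, -5).
  b = 1: the earlier basis element becomes a**2 - 7 = 0, giving a = -sqrt(7), sqrt(7) — points (-sqrt(7), 1), (sqrt(7), 1).
Substituting each solution back into the original system confirms all equations vanish.
A lex Gröbner basis triangularizes the system, enabling back-substitution.

{(-1, -5), (1, -5), (-sqrt(7), 1), (sqrt(7), 1)}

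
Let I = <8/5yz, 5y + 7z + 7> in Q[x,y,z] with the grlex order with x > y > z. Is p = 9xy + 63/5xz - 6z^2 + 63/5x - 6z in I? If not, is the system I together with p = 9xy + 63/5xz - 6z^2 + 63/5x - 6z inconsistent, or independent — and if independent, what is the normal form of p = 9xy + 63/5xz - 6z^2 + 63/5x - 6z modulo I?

First compute the reduced Gröbner basis of I by Buchberger's algorithm.
f_1 = 8/5yz, LT = yz.
f_2 = 5y + 7z + 7, LT = y.

S(f_1,f_2): lcm = yz. S = -7/5z^2 - 7/5z.
  leading term z^2: no divisor's leading term divides it; move -7/5z^2 to the remainder.
  leading term z: no divisor's leading term divides it; move -7/5z to the remainder.
  remainder -7/5z^2 - 7/5z ≠ 0; add h_3 = -7/5z^2 - 7/5z to the basis.

The other S-polynomials (S(f_1,h_3), S(f_2,h_3)) all reduce to 0 modulo the current basis, so we have a Gröbner basis.
Inter-reduce: drop elements whose leading term is divisible by another's, tail-reduce, and make monic.
Reduced Gröbner basis: {z^2 + z, y + 7/5z + 7/5}.
Label its elements g_1 = z^2 + z, g_2 = y + 7/5z + 7/5.

Reduce p = 9xy + 63/5xz - 6z^2 + 63/5x - 6z modulo G:
  leading term xy: subtract (9x)·g_2 from 9xy + 63/5xz - 6z^2 + 63/5x - 6z → -6z^2 - 6z
  leading term z^2: subtract (-6)·g_1 from -6z^2 - 6z → 0
  normal form = 0.
Since the normal form is 0, p ∈ I.

9xy + 63/5xz - 6z^2 + 63/5x - 6z lies in I (it reduces to 0).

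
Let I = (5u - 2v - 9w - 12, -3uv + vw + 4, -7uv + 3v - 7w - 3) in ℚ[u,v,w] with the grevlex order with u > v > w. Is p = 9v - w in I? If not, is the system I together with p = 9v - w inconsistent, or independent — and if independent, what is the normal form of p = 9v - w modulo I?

First compute the reduced Gröbner basis of I by Buchberger's algorithm.
f_1 = 5u - 2v - 9w - 12, LT = u.
f_2 = -3uv + vw + 4, LT = uv.
f_3 = -7uv + 3v - 7w - 3, LT = uv.

S(f_1,f_2): lcm = uv. S = -⅖v² - 22/15vw - 12/5v + 4/3.
  reduce S modulo (f_1, f_2, f_3):
  remainder -⅖v² - 22/15vw - 12/5v + 4/3 ≠ 0; add h_4 = -⅖v² - 22/15vw - 12/5v + 4/3 to the basis.

S(f_1,f_3): lcm = uv. S = -⅖v² - 9/5vw - 69/35v - w - 3/7.
  reduce S modulo (f_1, f_2, f_3, h_4):
  remainder -⅓vw + 3/7v - w - 37/21 ≠ 0; add h_5 = -⅓vw + 3/7v - w - 37/21 to the basis.

S(f_3,h_4): lcm = uv². S = -11/3uvw - 6uv - 3/7v² + vw + 10/3u + 3/7v.
  reduce S modulo (f_1, f_2, f_3, h_4, h_5):
  remainder 11/3w² + 64/21v + 74/7w + 27/7 ≠ 0; add h_6 = 11/3w² + 64/21v + 74/7w + 27/7 to the basis.

The other S-polynomials (S(f_2,f_3), S(f_1,h_4), S(f_2,h_4), S(f_1,h_5), S(f_2,h_5), S(f_3,h_5), S(h_4,h_5), S(f_1,h_6), S(f_2,h_6), S(f_3,h_6), S(h_4,h_6), S(h_5,h_6)) all reduce to 0 modulo the current basis, so we have a Gröbner basis.
Inter-reduce: drop elements whose leading term is divisible by another's, tail-reduce, and make monic.
Reduced Gröbner basis: {v² + 75/7v - 11w - 159/7, vw - 9/7v + 3w + 37/7, w² + 64/77v + 222/77w + 81/77, u - ⅖v - 9/5w - 12/5}.
Label its elements g_1 = v² + 75/7v - 11w - 159/7, g_2 = vw - 9/7v + 3w + 37/7, g_3 = w² + 64/77v + 222/77w + 81/77, g_4 = u - ⅖v - 9/5w - 12/5.

Reduce p = 9v - w modulo G:
  leading term v: no divisor's leading term divides it; move 9v to the remainder.
  leading term w: no divisor's leading term divides it; move -w to the remainder.
  normal form = 9v - w.
The normal form is nonzero, so p ∉ I. Since p minus its normal form lies in I, I + (p) = I + (r) where r = 9v - w; decide whether this ideal is the whole ring.
Run Buchberger on G together with r (pairs among the g_i already reduce to 0 since G is a Gröbner basis):
g_1 = v² + 75/7v - 11w - 159/7, LT = v².
g_2 = vw - 9/7v + 3w + 37/7, LT = vw.
g_3 = w² + 64/77v + 222/77w + 81/77, LT = w².
g_4 = u - ⅖v - 9/5w - 12/5, LT = u.
r = 9v - w, LT = v.

S(g_1,r): lcm = v². S = 1/9vw + 75/7v - 11w - 159/7.
  reduce S modulo (g_1, g_2, g_3, g_4, r):
  remainder -638/63w - 1468/63 ≠ 0; add m_6 = -638/63w - 1468/63 to the basis.

S(g_2,r): lcm = vw. S = 1/9w² - 9/7v + 3w + 37/7.
  reduce S modulo (g_1, g_2, g_3, g_4, r, m_6):
  remainder -1282450/1989603 ≠ 0; add m_7 = -1282450/1989603 to the basis.

The other S-polynomials (S(g_1,g_2), S(g_1,g_3), S(g_1,g_4), S(g_2,g_3), S(g_2,g_4), S(g_3,g_4), S(g_3,r), S(g_4,r), S(g_1,m_6), S(g_2,m_6), S(g_3,m_6), S(g_4,m_6), S(r,m_6), S(g_1,m_7), S(g_2,m_7), S(g_3,m_7), S(g_4,m_7), S(r,m_7), S(m_6,m_7)) all reduce to 0 modulo the current basis, so we have a Gröbner basis.
Inter-reduce: drop elements whose leading term is divisible by another's, tail-reduce, and make monic.
Reduced Gröbner basis: {1}.
The reduced Gröbner basis of I + (p) is {1}: the ideal is the whole ring, so the enlarged system has no common solution — adjoining p is inconsistent.

Adjoining 9v - w makes the ideal the whole ring: the system is inconsistent.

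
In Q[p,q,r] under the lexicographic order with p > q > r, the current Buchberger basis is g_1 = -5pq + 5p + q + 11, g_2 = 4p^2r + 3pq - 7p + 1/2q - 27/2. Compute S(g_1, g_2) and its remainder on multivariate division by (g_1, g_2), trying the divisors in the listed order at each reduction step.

lcm(LM(g_1), LM(g_2)) = p^2qr.
S = (lcm/LT(g_1))·g_1 − (lcm/LT(g_2))·g_2 = -p^2r - 3/4pq^2 - 1/5pqr + 7/4pq - 11/5pr - 1/8q^2 + 27/8q.
Reduce S modulo (g_1, g_2) in that order:
  leading term p^2r: subtract (-1/4)·g_2 from -p^2r - 3/4pq^2 - 1/5pqr + 7/4pq - 11/5pr - 1/8q^2 + 27/8q → -3/4pq^2 - 1/5pqr + 5/2pq - 11/5pr - 7/4p - 1/8q^2 + 7/2q - 27/8
  leading term pq^2: subtract (3/20q)·g_1 from -3/4pq^2 - 1/5pqr + 5/2pq - 11/5pr - 7/4p - 1/8q^2 + 7/2q - 27/8 → -1/5pqr + 7/4pq - 11/5pr - 7/4p - 11/40q^2 + 37/20q - 27/8
  leading term pqr: subtract (1/25r)·g_1 from -1/5pqr + 7/4pq - 11/5pr - 7/4p - 11/40q^2 + 37/20q - 27/8 → 7/4pq - 12/5pr - 7/4p - 11/40q^2 - 1/25qr + 37/20q - 11/25r - 27/8
  leading term pq: subtract (-7/20)·g_1 from 7/4pq - 12/5pr - 7/4p - 11/40q^2 - 1/25qr + 37/20q - 11/25r - 27/8 → -12/5pr - 11/40q^2 - 1/25qr + 11/5q - 11/25r + 19/40
  leading term pr: no divisor's leading term divides it; move -12/5pr to the remainder.
  leading term q^2: no divisor's leading term divides it; move -11/40q^2 to the remainder.
  leading term qr: no divisor's leading term divides it; move -1/25qr to the remainder.
  leading term q: no divisor's leading term divides it; move 11/5q to the remainder.
  leading term r: no divisor's leading term divides it; move -11/25r to the remainder.
  leading term 1: no divisor's leading term divides it; move 19/40 to the remainder.
The remainder -12/5pr - 11/40q^2 - 1/25qr + 11/5q - 11/25r + 19/40 is nonzero, so it would be added as the next basis element.

S(g_1, g_2) = -p^2r - 3/4pq^2 - 1/5pqr + 7/4pq - 11/5pr - 1/8q^2 + 27/8q; remainder on division = -12/5pr - 11/40q^2 - 1/25qr + 11/5q - 11/25r + 19/40.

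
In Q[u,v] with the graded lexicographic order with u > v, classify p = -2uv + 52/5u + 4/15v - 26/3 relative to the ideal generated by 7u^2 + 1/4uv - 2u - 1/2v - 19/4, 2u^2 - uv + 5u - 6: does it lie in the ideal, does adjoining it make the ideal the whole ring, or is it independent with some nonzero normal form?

-2uv + 52/5u + 4/15v - 26/3 lies in I (it reduces to 0).

First compute the reduced Gröbner basis of I by Buchberger's algorithm.
f_1 = 7u^2 + 1/4uv - 2u - 1/2v - 19/4, LT = u^2.
f_2 = 2u^2 - uv + 5u - 6, LT = u^2.

S(f_1,f_2): lcm = u^2. S = 15/28uv - 39/14u - 1/14v + 65/28.
  leading term uv: no divisor's leading term divides it; move 15/28uv to the remainder.
  leading term u: no divisor's leading term divides it; move -39/14u to the remainder.
  leading term v: no divisor's leading term divides it; move -1/14v to the remainder.
  leading term 1: no divisor's leading term divides it; move 65/28 to the remainder.
  remainder 15/28uv - 39/14u - 1/14v + 65/28 ≠ 0; add h_3 = 15/28uv - 39/14u - 1/14v + 65/28 to the basis.

S(f_1,h_3): lcm = u^2v. S = 1/28uv^2 + 26/5u^2 - 16/105uv - 1/14v^2 - 13/3u - 19/28v.
  leading term uv^2: subtract (1/15v)·h_3 from 1/28uv^2 + 26/5u^2 - 16/105uv - 1/14v^2 - 13/3u - 19/28v → 26/5u^2 + 1/30uv - 1/15v^2 - 13/3u - 5/6v
  leading term u^2: subtract (26/35)·f_1 from 26/5u^2 + 1/30uv - 1/15v^2 - 13/3u - 5/6v → -16/105uv - 1/15v^2 - 299/105u - 97/210v + 247/70
  leading term uv: subtract (-64/225)·h_3 from -16/105uv - 1/15v^2 - 299/105u - 97/210v + 247/70 → -1/15v^2 - 91/25u - 217/450v + 377/90
  leading term v^2: no divisor's leading term divides it; move -1/15v^2 to the remainder.
  leading term u: no divisor's leading term divides it; move -91/25u to the remainder.
  leading term v: no divisor's leading term divides it; move -217/450v to the remainder.
  leading term 1: no divisor's leading term divides it; move 377/90 to the remainder.
  remainder -1/15v^2 - 91/25u - 217/450v + 377/90 ≠ 0; add h_4 = -1/15v^2 - 91/25u - 217/450v + 377/90 to the basis.

S(f_2,h_3): lcm = u^2v. S = -1/2uv^2 + 26/5u^2 + 79/30uv - 13/3u - 3v.
  leading term uv^2: subtract (-14/15v)·h_3 from -1/2uv^2 + 26/5u^2 + 79/30uv - 13/3u - 3v → 26/5u^2 + 1/30uv - 1/15v^2 - 13/3u - 5/6v
  leading term u^2: subtract (26/35)·f_1 from 26/5u^2 + 1/30uv - 1/15v^2 - 13/3u - 5/6v → -16/105uv - 1/15v^2 - 299/105u - 97/210v + 247/70
  leading term uv: subtract (-64/225)·h_3 from -16/105uv - 1/15v^2 - 299/105u - 97/210v + 247/70 → -1/15v^2 - 91/25u - 217/450v + 377/90
  leading term v^2: subtract (1)·h_4 from -1/15v^2 - 91/25u - 217/450v + 377/90 → 0
  remainder 0.

S(f_1,h_4): leading monomials are coprime, so the S-polynomial reduces to 0 (Buchberger's first criterion).
S(f_2,h_4): leading monomials are coprime, so the S-polynomial reduces to 0 (Buchberger's first criterion).
S(h_3,h_4): lcm = uv^2. S = -273/5u^2 - 373/30uv - 2/15v^2 + 377/6u + 13/3v.
  leading term u^2: subtract (-39/5)·f_1 from -273/5u^2 - 373/30uv - 2/15v^2 + 377/6u + 13/3v → -629/60uv - 2/15v^2 + 1417/30u + 13/30v - 741/20
  leading term uv: subtract (-4403/225)·h_3 from -629/60uv - 2/15v^2 + 1417/30u + 13/30v - 741/20 → -2/15v^2 - 182/25u - 217/225v + 377/45
  leading term v^2: subtract (2)·h_4 from -2/15v^2 - 182/25u - 217/225v + 377/45 → 0
  remainder 0.

Every S-polynomial of the final basis reduces to 0, so we have a Gröbner basis.
Inter-reduce: drop elements whose leading term is divisible by another's, tail-reduce, and make monic.
Reduced Gröbner basis: {u^2 - 1/10u - 1/15v - 5/6, uv - 26/5u - 2/15v + 13/3, v^2 + 273/5u + 217/30v - 377/6}.
Label its elements g_1 = u^2 - 1/10u - 1/15v - 5/6, g_2 = uv - 26/5u - 2/15v + 13/3, g_3 = v^2 + 273/5u + 217/30v - 377/6.

Reduce p = -2uv + 52/5u + 4/15v - 26/3 modulo G:
  leading term uv: subtract (-2)·g_2 from -2uv + 52/5u + 4/15v - 26/3 → 0
  normal form = 0.
Since the normal form is 0, p ∈ I.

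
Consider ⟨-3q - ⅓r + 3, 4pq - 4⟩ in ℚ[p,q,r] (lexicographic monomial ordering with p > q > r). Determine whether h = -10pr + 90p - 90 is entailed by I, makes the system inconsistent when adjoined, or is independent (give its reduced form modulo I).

First compute the reduced Gröbner basis of I by Buchberger's algorithm.
f_1 = -3q - ⅓r + 3, LT = q.
f_2 = 4pq - 4, LT = pq.

S(f_1,f_2): lcm = pq. S = 1/9pr - p + 1.
  reduce S modulo (f_1, f_2):
  remainder 1/9pr - p + 1 ≠ 0; add k_3 = 1/9pr - p + 1 to the basis.

The other S-polynomials (S(f_1,k_3), S(f_2,k_3)) all reduce to 0 modulo the current basis, so we have a Gröbner basis.
Inter-reduce: drop elements whose leading term is divisible by another's, tail-reduce, and make monic.
Reduced Gröbner basis: {pr - 9p + 9, q + 1/9r - 1}.
Label its elements g_1 = pr - 9p + 9, g_2 = q + 1/9r - 1.

Reduce h = -10pr + 90p - 90 modulo G:
  leading term pr: subtract (-10)·g_1 from -10pr + 90p - 90 → 0
  normal form = 0.
Since the normal form is 0, h ∈ I.

-10pr + 90p - 90 lies in I (it reduces to 0).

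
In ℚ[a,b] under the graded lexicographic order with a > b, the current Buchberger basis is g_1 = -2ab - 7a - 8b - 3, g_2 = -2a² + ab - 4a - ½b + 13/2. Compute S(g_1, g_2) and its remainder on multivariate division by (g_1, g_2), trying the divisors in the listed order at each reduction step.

lcm(LM(g_1), LM(g_2)) = a²b.
S = (lcm/LT(g_1))·g_1 − (lcm/LT(g_2))·g_2 = ½ab² + 7/2a² + 2ab - ¼b² + 3/2a + 13/4b.
Reduce S modulo (g_1, g_2) in that order:
  leading term ab²: subtract (-¼b)·g_1 from ½ab² + 7/2a² + 2ab - ¼b² + 3/2a + 13/4b → 7/2a² + ¼ab - 9/4b² + 3/2a + 5/2b
  leading term a²: subtract (-7/4)·g_2 from 7/2a² + ¼ab - 9/4b² + 3/2a + 5/2b → 2ab - 9/4b² - 11/2a + 13/8b + 91/8
  leading term ab: subtract (-1)·g_1 from 2ab - 9/4b² - 11/2a + 13/8b + 91/8 → -9/4b² - 25/2a - 51/8b + 67/8
  leading term b²: no divisor's leading term divides it; move -9/4b² to the remainder.
  leading term a: no divisor's leading term divides it; move -25/2a to the remainder.
  leading term b: no divisor's leading term divides it; move -51/8b to the remainder.
  leading term 1: no divisor's leading term divides it; move 67/8 to the remainder.
The remainder -9/4b² - 25/2a - 51/8b + 67/8 is nonzero, so it would be added as the next basis element.
This is the inner loop of Buchberger's algorithm — each nonzero remainder becomes a new basis element.

S(g_1, g_2) = ½ab² + 7/2a² + 2ab - ¼b² + 3/2a + 13/4b; remainder on division = -9/4b² - 25/2a - 51/8b + 67/8.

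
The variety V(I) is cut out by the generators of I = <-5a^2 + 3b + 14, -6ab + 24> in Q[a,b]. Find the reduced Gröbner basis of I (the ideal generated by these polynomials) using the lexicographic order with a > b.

f_1 = -5a^2 + 3b + 14, LT = a^2.
f_2 = -6ab + 24, LT = ab.

S(f_1,f_2): lcm = a^2b. S = 4a - 3/5b^2 - 14/5b.
  reduce S modulo (f_1, f_2):
  remainder 4a - 3/5b^2 - 14/5b ≠ 0; add g_3 = 4a - 3/5b^2 - 14/5b to the basis.

S(f_2,g_3): lcm = ab. S = 3/20b^3 + 7/10b^2 - 4.
  reduce S modulo (f_1, f_2, g_3):
  remainder 3/20b^3 + 7/10b^2 - 4 ≠ 0; add g_4 = 3/20b^3 + 7/10b^2 - 4 to the basis.

The other S-polynomials (S(f_1,g_3), S(f_1,g_4), S(f_2,g_4), S(g_3,g_4)) all reduce to 0 modulo the current basis, so we have a Gröbner basis.
Inter-reduce: drop elements whose leading term is divisible by another's, tail-reduce, and make monic.

G = {a - 3/20b^2 - 7/10b, b^3 + 14/3b^2 - 80/3}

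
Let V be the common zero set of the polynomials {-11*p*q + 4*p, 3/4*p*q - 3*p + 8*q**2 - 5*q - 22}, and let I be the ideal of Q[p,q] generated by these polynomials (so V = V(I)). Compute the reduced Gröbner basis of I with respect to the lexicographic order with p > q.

f_1 = -11*p*q + 4*p, LT = p*q.
f_2 = 3/4*p*q - 3*p + 8*q**2 - 5*q - 22, LT = p*q.

S(f_1,f_2): lcm = p*q. S = 40/11*p - 32/3*q**2 + 20/3*q + 88/3.
  leading term p: no divisor's leading term divides it; move 40/11*p to the remainder.
  leading term q**2: no divisor's leading term divides it; move -32/3*q**2 to the remainder.
  leading term q: no divisor's leading term divides it; move 20/3*q to the remainder.
  leading term 1: no divisor's leading term divides it; move 88/3 to the remainder.
  remainder 40/11*p - 32/3*q**2 + 20/3*q + 88/3 ≠ 0; add g_3 = 40/11*p - 32/3*q**2 + 20/3*q + 88/3 to the basis.

S(f_1,g_3): lcm = p*q. S = -4/11*p + 44/15*q**3 - 11/6*q**2 - 121/15*q.
  leading term p: subtract (-1/10)·g_3 from -4/11*p + 44/15*q**3 - 11/6*q**2 - 121/15*q → 44/15*q**3 - 29/10*q**2 - 37/5*q + 44/15
  leading term q**3: no divisor's leading term divides it; move 44/15*q**3 to the remainder.
  leading term q**2: no divisor's leading term divides it; move -29/10*q**2 to the remainder.
  leading term q: no divisor's leading term divides it; move -37/5*q to the remainder.
  leading term 1: no divisor's leading term divides it; move 44/15 to the remainder.
  remainder 44/15*q**3 - 29/10*q**2 - 37/5*q + 44/15 ≠ 0; add g_4 = 44/15*q**3 - 29/10*q**2 - 37/5*q + 44/15 to the basis.

The other S-polynomials (S(f_2,g_3), S(f_1,g_4), S(f_2,g_4), S(g_3,g_4)) all reduce to 0 modulo the current basis, so we have a Gröbner basis.
Inter-reduce: drop elements whose leading term is divisible by another's, tail-reduce, and make monic.

G = {p - 44/15*q**2 + 11/6*q + 121/15, q**3 - 87/88*q**2 - 111/44*q + 1}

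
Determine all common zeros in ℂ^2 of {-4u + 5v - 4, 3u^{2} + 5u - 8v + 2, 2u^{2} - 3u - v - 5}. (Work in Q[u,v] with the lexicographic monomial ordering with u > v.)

{(-1, 0)}

Compute a lex Gröbner basis by Buchberger's algorithm.
f_1 = -4u + 5v - 4, LT = u.
f_2 = 3u^{2} + 5u - 8v + 2, LT = u^{2}.
f_3 = 2u^{2} - 3u - v - 5, LT = u^{2}.

S(f_1,f_2): lcm = u^{2}. S = -\tfrac{5}{4}uv - \tfrac{2}{3}u + \tfrac{8}{3}v - \tfrac{2}{3}.
  leading term uv: subtract (\tfrac{5}{16}v)·f_1 from -\tfrac{5}{4}uv - \tfrac{2}{3}u + \tfrac{8}{3}v - \tfrac{2}{3} → -\tfrac{2}{3}u - \tfrac{25}{16}v^{2} + \tfrac{47}{12}v - \tfrac{2}{3}
  leading term u: subtract (\tfrac{1}{6})·f_1 from -\tfrac{2}{3}u - \tfrac{25}{16}v^{2} + \tfrac{47}{12}v - \tfrac{2}{3} → -\tfrac{25}{16}v^{2} + \tfrac{37}{12}v
  leading term v^{2}: no divisor's leading term divides it; move -\tfrac{25}{16}v^{2} to the remainder.
  leading term v: no divisor's leading term divides it; move \tfrac{37}{12}v to the remainder.
  remainder -\tfrac{25}{16}v^{2} + \tfrac{37}{12}v ≠ 0; add h_4 = -\tfrac{25}{16}v^{2} + \tfrac{37}{12}v to the basis.

S(f_1,f_3): lcm = u^{2}. S = -\tfrac{5}{4}uv + \tfrac{5}{2}u + \tfrac{1}{2}v + \tfrac{5}{2}.
  leading term uv: subtract (\tfrac{5}{16}v)·f_1 from -\tfrac{5}{4}uv + \tfrac{5}{2}u + \tfrac{1}{2}v + \tfrac{5}{2} → \tfrac{5}{2}u - \tfrac{25}{16}v^{2} + \tfrac{7}{4}v + \tfrac{5}{2}
  leading term u: subtract (-\tfrac{5}{8})·f_1 from \tfrac{5}{2}u - \tfrac{25}{16}v^{2} + \tfrac{7}{4}v + \tfrac{5}{2} → -\tfrac{25}{16}v^{2} + \tfrac{39}{8}v
  leading term v^{2}: subtract (1)·h_4 from -\tfrac{25}{16}v^{2} + \tfrac{39}{8}v → \tfrac{43}{24}v
  leading term v: no divisor's leading term divides it; move \tfrac{43}{24}v to the remainder.
  remainder \tfrac{43}{24}v ≠ 0; add h_5 = \tfrac{43}{24}v to the basis.

The other S-polynomials (S(f_2,f_3), S(f_1,h_4), S(f_2,h_4), S(f_3,h_4), S(f_1,h_5), S(f_2,h_5), S(f_3,h_5), S(h_4,h_5)) all reduce to 0 modulo the current basis, so we have a Gröbner basis.
Inter-reduce: drop elements whose leading term is divisible by another's, tail-reduce, and make monic.
Reduced Gröbner basis: {u + 1, v}.

Since the basis is lex-ordered, v is univariate in v. Its roots are {0}. Back-substituting each root into the other basis elements fixes the other coordinates.
  v = 0: the earlier basis element becomes u + 1 = 0, giving u = -1 — point (-1, 0).
Substituting each solution back into the original system confirms all equations vanish.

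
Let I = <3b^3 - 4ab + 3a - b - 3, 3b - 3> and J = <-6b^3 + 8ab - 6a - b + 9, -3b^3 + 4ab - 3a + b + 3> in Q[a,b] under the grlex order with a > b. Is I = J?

Yes, the ideals are equal.

Since reduced Gröbner bases are canonical representatives of ideals under a given ordering, it suffices to compute and compare them.
Buchberger on the first generating set:
f_1 = 3b^3 - 4ab + 3a - b - 3, LT = b^3.
f_2 = 3b - 3, LT = b.

S(f_1,f_2): lcm = b^3. S = -4/3ab + b^2 + a - 1/3b - 1.
  reduce S modulo (f_1, f_2):
  remainder -1/3a - 1/3 ≠ 0; add g_3 = -1/3a - 1/3 to the basis.

The other S-polynomials (S(f_1,g_3), S(f_2,g_3)) all reduce to 0 modulo the current basis, so we have a Gröbner basis.
Inter-reduce: drop elements whose leading term is divisible by another's, tail-reduce, and make monic.
Reduced Gröbner basis: {a + 1, b - 1}.

Buchberger on the second generating set:
h_1 = -6b^3 + 8ab - 6a - b + 9, LT = b^3.
h_2 = -3b^3 + 4ab - 3a + b + 3, LT = b^3.

S(h_1,h_2): lcm = b^3. S = 1/2b - 1/2.
  reduce S modulo (h_1, h_2):
  remainder 1/2b - 1/2 ≠ 0; add k_3 = 1/2b - 1/2 to the basis.

S(h_1,k_3): lcm = b^3. S = -4/3ab + b^2 + a + 1/6b - 3/2.
  reduce S modulo (h_1, h_2, k_3):
  remainder -1/3a - 1/3 ≠ 0; add k_4 = -1/3a - 1/3 to the basis.

The other S-polynomials (S(h_2,k_3), S(h_1,k_4), S(h_2,k_4), S(k_3,k_4)) all reduce to 0 modulo the current basis, so we have a Gröbner basis.
Inter-reduce: drop elements whose leading term is divisible by another's, tail-reduce, and make monic.
Reduced Gröbner basis: {a + 1, b - 1}.

The two bases agree; hence the ideals are identical.
The same test decides containment: I ⊆ J iff every generator of I reduces to 0 modulo a Gröbner basis of J.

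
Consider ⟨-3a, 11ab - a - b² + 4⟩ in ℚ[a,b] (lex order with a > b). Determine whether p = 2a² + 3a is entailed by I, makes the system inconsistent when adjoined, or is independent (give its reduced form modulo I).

2a² + 3a lies in I (it reduces to 0).

First compute the reduced Gröbner basis of I by Buchberger's algorithm.
f_1 = -3a, LT = a.
f_2 = 11ab - a - b² + 4, LT = ab.

S(f_1,f_2): lcm = ab. S = 1/11a + 1/11b² - 4/11.
  leading term a: subtract (-1/33)·f_1 from 1/11a + 1/11b² - 4/11 → 1/11b² - 4/11
  leading term b²: no divisor's leading term divides it; move 1/11b² to the remainder.
  leading term 1: no divisor's leading term divides it; move -4/11 to the remainder.
  remainder 1/11b² - 4/11 ≠ 0; add h_3 = 1/11b² - 4/11 to the basis.

The other S-polynomials (S(f_1,h_3), S(f_2,h_3)) all reduce to 0 modulo the current basis, so we have a Gröbner basis.
Inter-reduce: drop elements whose leading term is divisible by another's, tail-reduce, and make monic.
Reduced Gröbner basis: {a, b² - 4}.
Label its elements g_1 = a, g_2 = b² - 4.

Reduce p = 2a² + 3a modulo G:
  leading term a²: subtract (2a)·g_1 from 2a² + 3a → 3a
  leading term a: subtract (3)·g_1 from 3a → 0
  normal form = 0.
Since the normal form is 0, p ∈ I.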